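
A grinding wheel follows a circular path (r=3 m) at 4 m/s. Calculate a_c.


Given: v = 4 m/s, r = 3 m
Using a_c = v^2 / r
a_c = 4^2 / 3
a_c = 16 / 3
a_c = 16/3 m/s^2

16/3 m/s^2


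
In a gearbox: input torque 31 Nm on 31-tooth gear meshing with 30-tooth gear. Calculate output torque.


Given: N1 = 31, N2 = 30, T1 = 31 Nm
Using T2/T1 = N2/N1
T2 = T1 * N2 / N1
T2 = 31 * 30 / 31
T2 = 930 / 31
T2 = 30 Nm

30 Nm


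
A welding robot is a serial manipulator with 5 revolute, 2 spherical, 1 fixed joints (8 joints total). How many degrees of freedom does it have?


Given: serial robot with 5 revolute, 2 spherical, 1 fixed joints
DOF contribution per joint type: revolute=1, prismatic=1, spherical=3, fixed=0
DOF = 5*1 + 2*3 + 1*0
DOF = 11

11


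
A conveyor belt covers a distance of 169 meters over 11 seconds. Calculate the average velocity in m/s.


Given: distance d = 169 m, time t = 11 s
Using v = d / t
v = 169 / 11
v = 169/11 m/s

169/11 m/s


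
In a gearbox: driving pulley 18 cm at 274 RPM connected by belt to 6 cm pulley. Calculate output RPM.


Given: D1 = 18 cm, w1 = 274 RPM, D2 = 6 cm
Using D1*w1 = D2*w2
w2 = D1*w1 / D2
w2 = 18*274 / 6
w2 = 4932 / 6
w2 = 822 RPM

822 RPM


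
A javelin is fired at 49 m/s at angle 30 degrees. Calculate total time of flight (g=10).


Given: v0 = 49 m/s, theta = 30 deg, g = 10 m/s^2
sin(30) = 1/2
Using T = 2*v0*sin(theta) / g
T = 2*49*1/2 / 10
T = 49 / 10
T = 49/10 s

49/10 s


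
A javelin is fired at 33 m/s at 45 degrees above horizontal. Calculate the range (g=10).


Given: v0 = 33 m/s, theta = 45 deg, g = 10 m/s^2
sin(2*45) = sin(90) = 1
Using R = v0^2 * sin(2*theta) / g
R = 33^2 * 1 / 10
R = 1089 / 10
R = 1089/10 m

1089/10 m


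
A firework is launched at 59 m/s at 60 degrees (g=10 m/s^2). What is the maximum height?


Given: v0 = 59 m/s, theta = 60 deg, g = 10 m/s^2
sin^2(60) = 3/4
Using H = v0^2 * sin^2(theta) / (2*g)
H = 59^2 * 3/4 / (2*10)
H = 3481 * 3/4 / 20
H = 10443/4 / 20
H = 10443/80 m

10443/80 m


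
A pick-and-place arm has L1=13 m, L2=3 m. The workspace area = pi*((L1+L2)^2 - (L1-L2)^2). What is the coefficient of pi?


Given: L1 = 13, L2 = 3
(L1+L2)^2 = (16)^2 = 256
(L1-L2)^2 = (10)^2 = 100
Difference = 256 - 100 = 156
This equals 4*L1*L2 = 4*13*3 = 156
Workspace area = 156*pi

156


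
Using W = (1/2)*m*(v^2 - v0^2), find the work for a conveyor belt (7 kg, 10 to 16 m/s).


Given: m = 7 kg, v0 = 10 m/s, v = 16 m/s
Using W = (1/2)*m*(v^2 - v0^2)
v^2 = 16^2 = 256
v0^2 = 10^2 = 100
v^2 - v0^2 = 256 - 100 = 156
W = (1/2)*7*156 = 546 J

546 J


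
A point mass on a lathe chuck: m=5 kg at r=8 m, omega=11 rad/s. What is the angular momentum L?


Given: m = 5 kg, r = 8 m, omega = 11 rad/s
For a point mass: I = m*r^2
I = 5*8^2 = 5*64 = 320
L = I*omega = 320*11
L = 3520 kg*m^2/s

3520 kg*m^2/s


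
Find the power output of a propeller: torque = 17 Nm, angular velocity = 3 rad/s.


Given: tau = 17 Nm, omega = 3 rad/s
Using P = tau * omega
P = 17 * 3
P = 51 W

51 W


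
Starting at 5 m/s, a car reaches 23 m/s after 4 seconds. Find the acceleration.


Given: initial velocity v0 = 5 m/s, final velocity v = 23 m/s, time t = 4 s
Using a = (v - v0) / t
a = (23 - 5) / 4
a = 18 / 4
a = 9/2 m/s^2

9/2 m/s^2


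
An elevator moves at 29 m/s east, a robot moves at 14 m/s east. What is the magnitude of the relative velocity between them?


Given: v_A = 29 m/s east, v_B = 14 m/s east
Both move in the same direction; relative speed = |v_A - v_B|
|29 - 14| = |15|
= 15 m/s

15 m/s


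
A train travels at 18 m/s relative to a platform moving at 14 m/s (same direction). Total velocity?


Given: object velocity = 18 m/s, platform velocity = 14 m/s (same direction)
Using classical velocity addition: v_total = v_object + v_platform
v_total = 18 + 14
v_total = 32 m/s

32 m/s


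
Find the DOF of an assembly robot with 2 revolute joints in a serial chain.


Given: serial robot with 2 revolute joints
DOF contribution per joint type: revolute=1, prismatic=1, spherical=3, fixed=0
DOF = 2*1
DOF = 2

2


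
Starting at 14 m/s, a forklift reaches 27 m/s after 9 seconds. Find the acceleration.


Given: initial velocity v0 = 14 m/s, final velocity v = 27 m/s, time t = 9 s
Using a = (v - v0) / t
a = (27 - 14) / 9
a = 13 / 9
a = 13/9 m/s^2

13/9 m/s^2


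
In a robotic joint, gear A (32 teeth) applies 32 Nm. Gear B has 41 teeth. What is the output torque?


Given: N1 = 32, N2 = 41, T1 = 32 Nm
Using T2/T1 = N2/N1
T2 = T1 * N2 / N1
T2 = 32 * 41 / 32
T2 = 1312 / 32
T2 = 41 Nm

41 Nm


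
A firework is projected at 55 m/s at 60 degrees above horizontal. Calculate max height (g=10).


Given: v0 = 55 m/s, theta = 60 deg, g = 10 m/s^2
sin^2(60) = 3/4
Using H = v0^2 * sin^2(theta) / (2*g)
H = 55^2 * 3/4 / (2*10)
H = 3025 * 3/4 / 20
H = 9075/4 / 20
H = 1815/16 m

1815/16 m


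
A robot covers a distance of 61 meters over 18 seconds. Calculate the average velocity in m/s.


Given: distance d = 61 m, time t = 18 s
Using v = d / t
v = 61 / 18
v = 61/18 m/s

61/18 m/s


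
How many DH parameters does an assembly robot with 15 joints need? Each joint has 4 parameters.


Given: 15 joints, 4 DH parameters per joint (d, theta, a, alpha)
Total DH parameters = number_of_joints * 4
Total = 15 * 4
Total = 60

60


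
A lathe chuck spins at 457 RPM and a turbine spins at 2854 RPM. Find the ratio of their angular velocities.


Given: RPM_A = 457, RPM_B = 2854
omega = 2*pi*RPM/60, so omega_A/omega_B = RPM_A / RPM_B
omega_A/omega_B = 457 / 2854
omega_A/omega_B = 457/2854

457/2854


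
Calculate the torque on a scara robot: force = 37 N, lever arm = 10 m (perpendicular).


Given: F = 37 N, r = 10 m, angle = 90 deg (perpendicular)
Using tau = F * r * sin(90)
sin(90) = 1
tau = 37 * 10 * 1
tau = 370 Nm

370 Nm


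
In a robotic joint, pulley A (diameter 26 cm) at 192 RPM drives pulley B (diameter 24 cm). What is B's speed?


Given: D1 = 26 cm, w1 = 192 RPM, D2 = 24 cm
Using D1*w1 = D2*w2
w2 = D1*w1 / D2
w2 = 26*192 / 24
w2 = 4992 / 24
w2 = 208 RPM

208 RPM


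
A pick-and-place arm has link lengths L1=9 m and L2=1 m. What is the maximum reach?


Given: L1 = 9 m, L2 = 1 m
For a 2-link planar arm, max reach = L1 + L2 (fully extended)
Max reach = 9 + 1
Max reach = 10 m

10 m


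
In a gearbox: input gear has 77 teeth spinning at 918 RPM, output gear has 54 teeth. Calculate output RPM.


Given: N1 = 77 teeth, w1 = 918 RPM, N2 = 54 teeth
Using N1*w1 = N2*w2
w2 = N1*w1 / N2
w2 = 77*918 / 54
w2 = 70686 / 54
w2 = 1309 RPM

1309 RPM


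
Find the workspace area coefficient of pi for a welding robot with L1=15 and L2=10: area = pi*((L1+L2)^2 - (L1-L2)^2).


Given: L1 = 15, L2 = 10
(L1+L2)^2 = (25)^2 = 625
(L1-L2)^2 = (5)^2 = 25
Difference = 625 - 25 = 600
This equals 4*L1*L2 = 4*15*10 = 600
Workspace area = 600*pi

600


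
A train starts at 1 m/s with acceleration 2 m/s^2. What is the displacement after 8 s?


Given: v0 = 1 m/s, a = 2 m/s^2, t = 8 s
Using s = v0*t + (1/2)*a*t^2
s = 1*8 + (1/2)*2*8^2
s = 8 + (1/2)*128
s = 8 + 64
s = 72

72 m


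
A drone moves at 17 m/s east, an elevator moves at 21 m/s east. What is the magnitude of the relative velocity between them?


Given: v_A = 17 m/s east, v_B = 21 m/s east
Both move in the same direction; relative speed = |v_A - v_B|
|17 - 21| = |-4|
= 4 m/s

4 m/s


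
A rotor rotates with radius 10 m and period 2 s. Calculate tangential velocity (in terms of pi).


Given: radius r = 10 m, period T = 2 s
Using v = 2*pi*r / T
v = 2*pi*10 / 2
v = 20*pi / 2
v = 10*pi m/s

10*pi m/s


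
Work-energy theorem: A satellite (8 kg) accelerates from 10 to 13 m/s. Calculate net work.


Given: m = 8 kg, v0 = 10 m/s, v = 13 m/s
Using W = (1/2)*m*(v^2 - v0^2)
v^2 = 13^2 = 169
v0^2 = 10^2 = 100
v^2 - v0^2 = 169 - 100 = 69
W = (1/2)*8*69 = 276 J

276 J


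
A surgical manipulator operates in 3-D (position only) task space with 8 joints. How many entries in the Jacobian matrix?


Given: task space dimension = 3, joints = 8
Jacobian is a 3 x 8 matrix
Total entries = rows * columns
Total = 3 * 8
Total = 24

24


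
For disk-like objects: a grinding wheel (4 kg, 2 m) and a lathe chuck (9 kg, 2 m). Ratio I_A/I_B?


Given: M1=4 kg, R1=2 m, M2=9 kg, R2=2 m
For a disk: I = (1/2)*M*R^2, so I_A/I_B = (M1*R1^2)/(M2*R2^2)
M1*R1^2 = 4*4 = 16
M2*R2^2 = 9*4 = 36
I_A/I_B = 16/36 = 4/9

4/9


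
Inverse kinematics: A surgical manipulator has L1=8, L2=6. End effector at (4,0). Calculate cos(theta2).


Given: L1 = 8, L2 = 6, target (x, y) = (4, 0)
Using cos(theta2) = (x^2 + y^2 - L1^2 - L2^2) / (2*L1*L2)
x^2 + y^2 = 4^2 + 0 = 16
L1^2 + L2^2 = 64 + 36 = 100
Numerator = 16 - 100 = -84
Denominator = 2*8*6 = 96
cos(theta2) = -84/96 = -7/8

-7/8


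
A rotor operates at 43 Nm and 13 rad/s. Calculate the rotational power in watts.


Given: tau = 43 Nm, omega = 13 rad/s
Using P = tau * omega
P = 43 * 13
P = 559 W

559 W


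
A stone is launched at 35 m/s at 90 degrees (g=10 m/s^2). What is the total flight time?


Given: v0 = 35 m/s, theta = 90 deg, g = 10 m/s^2
sin(90) = 1
Using T = 2*v0*sin(theta) / g
T = 2*35*1 / 10
T = 70 / 10
T = 7 s

7 s


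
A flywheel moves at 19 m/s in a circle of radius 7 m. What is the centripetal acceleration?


Given: v = 19 m/s, r = 7 m
Using a_c = v^2 / r
a_c = 19^2 / 7
a_c = 361 / 7
a_c = 361/7 m/s^2

361/7 m/s^2


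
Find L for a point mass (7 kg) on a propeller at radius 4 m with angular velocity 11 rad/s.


Given: m = 7 kg, r = 4 m, omega = 11 rad/s
For a point mass: I = m*r^2
I = 7*4^2 = 7*16 = 112
L = I*omega = 112*11
L = 1232 kg*m^2/s

1232 kg*m^2/s


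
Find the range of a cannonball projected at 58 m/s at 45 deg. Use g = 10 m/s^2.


Given: v0 = 58 m/s, theta = 45 deg, g = 10 m/s^2
sin(2*45) = sin(90) = 1
Using R = v0^2 * sin(2*theta) / g
R = 58^2 * 1 / 10
R = 3364 / 10
R = 1682/5 m

1682/5 m


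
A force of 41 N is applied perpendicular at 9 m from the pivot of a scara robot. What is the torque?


Given: F = 41 N, r = 9 m, angle = 90 deg (perpendicular)
Using tau = F * r * sin(90)
sin(90) = 1
tau = 41 * 9 * 1
tau = 369 Nm

369 Nm


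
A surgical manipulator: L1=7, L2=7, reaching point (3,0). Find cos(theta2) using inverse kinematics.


Given: L1 = 7, L2 = 7, target (x, y) = (3, 0)
Using cos(theta2) = (x^2 + y^2 - L1^2 - L2^2) / (2*L1*L2)
x^2 + y^2 = 3^2 + 0 = 9
L1^2 + L2^2 = 49 + 49 = 98
Numerator = 9 - 98 = -89
Denominator = 2*7*7 = 98
cos(theta2) = -89/98 = -89/98

-89/98


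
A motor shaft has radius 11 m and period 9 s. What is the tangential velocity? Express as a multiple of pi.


Given: radius r = 11 m, period T = 9 s
Using v = 2*pi*r / T
v = 2*pi*11 / 9
v = 22*pi / 9
v = 22/9*pi m/s

22/9*pi m/s


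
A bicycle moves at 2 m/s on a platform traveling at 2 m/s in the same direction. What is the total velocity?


Given: object velocity = 2 m/s, platform velocity = 2 m/s (same direction)
Using classical velocity addition: v_total = v_object + v_platform
v_total = 2 + 2
v_total = 4 m/s

4 m/s


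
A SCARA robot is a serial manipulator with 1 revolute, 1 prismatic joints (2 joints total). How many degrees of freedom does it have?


Given: serial robot with 1 revolute, 1 prismatic joints
DOF contribution per joint type: revolute=1, prismatic=1, spherical=3, fixed=0
DOF = 1*1 + 1*1
DOF = 2

2


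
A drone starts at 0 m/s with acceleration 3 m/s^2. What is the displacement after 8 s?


Given: v0 = 0 m/s, a = 3 m/s^2, t = 8 s
Using s = v0*t + (1/2)*a*t^2
s = 0*8 + (1/2)*3*8^2
s = 0 + (1/2)*192
s = 0 + 96
s = 96

96 m


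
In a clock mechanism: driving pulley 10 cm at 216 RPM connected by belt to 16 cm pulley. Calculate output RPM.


Given: D1 = 10 cm, w1 = 216 RPM, D2 = 16 cm
Using D1*w1 = D2*w2
w2 = D1*w1 / D2
w2 = 10*216 / 16
w2 = 2160 / 16
w2 = 135 RPM

135 RPM


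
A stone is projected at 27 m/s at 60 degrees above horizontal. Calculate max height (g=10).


Given: v0 = 27 m/s, theta = 60 deg, g = 10 m/s^2
sin^2(60) = 3/4
Using H = v0^2 * sin^2(theta) / (2*g)
H = 27^2 * 3/4 / (2*10)
H = 729 * 3/4 / 20
H = 2187/4 / 20
H = 2187/80 m

2187/80 m


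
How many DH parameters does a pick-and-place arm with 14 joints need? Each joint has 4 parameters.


Given: 14 joints, 4 DH parameters per joint (d, theta, a, alpha)
Total DH parameters = number_of_joints * 4
Total = 14 * 4
Total = 56

56


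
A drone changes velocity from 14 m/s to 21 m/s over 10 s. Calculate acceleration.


Given: initial velocity v0 = 14 m/s, final velocity v = 21 m/s, time t = 10 s
Using a = (v - v0) / t
a = (21 - 14) / 10
a = 7 / 10
a = 7/10 m/s^2

7/10 m/s^2


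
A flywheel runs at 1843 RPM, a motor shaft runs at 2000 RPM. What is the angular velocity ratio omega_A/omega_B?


Given: RPM_A = 1843, RPM_B = 2000
omega = 2*pi*RPM/60, so omega_A/omega_B = RPM_A / RPM_B
omega_A/omega_B = 1843 / 2000
omega_A/omega_B = 1843/2000

1843/2000


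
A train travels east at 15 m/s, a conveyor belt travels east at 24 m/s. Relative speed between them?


Given: v_A = 15 m/s east, v_B = 24 m/s east
Both move in the same direction; relative speed = |v_A - v_B|
|15 - 24| = |-9|
= 9 m/s

9 m/s


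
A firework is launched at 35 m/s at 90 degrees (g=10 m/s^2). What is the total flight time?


Given: v0 = 35 m/s, theta = 90 deg, g = 10 m/s^2
sin(90) = 1
Using T = 2*v0*sin(theta) / g
T = 2*35*1 / 10
T = 70 / 10
T = 7 s

7 s


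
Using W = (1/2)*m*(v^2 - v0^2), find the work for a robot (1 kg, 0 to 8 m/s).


Given: m = 1 kg, v0 = 0 m/s, v = 8 m/s
Using W = (1/2)*m*(v^2 - v0^2)
v^2 = 8^2 = 64
v0^2 = 0^2 = 0
v^2 - v0^2 = 64 - 0 = 64
W = (1/2)*1*64 = 32 J

32 J


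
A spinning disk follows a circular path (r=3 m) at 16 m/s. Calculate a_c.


Given: v = 16 m/s, r = 3 m
Using a_c = v^2 / r
a_c = 16^2 / 3
a_c = 256 / 3
a_c = 256/3 m/s^2

256/3 m/s^2


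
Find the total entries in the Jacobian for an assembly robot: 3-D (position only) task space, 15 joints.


Given: task space dimension = 3, joints = 15
Jacobian is a 3 x 15 matrix
Total entries = rows * columns
Total = 3 * 15
Total = 45

45


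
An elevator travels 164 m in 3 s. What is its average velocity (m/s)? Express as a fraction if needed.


Given: distance d = 164 m, time t = 3 s
Using v = d / t
v = 164 / 3
v = 164/3 m/s

164/3 m/s


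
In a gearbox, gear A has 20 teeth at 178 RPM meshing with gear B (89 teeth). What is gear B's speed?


Given: N1 = 20 teeth, w1 = 178 RPM, N2 = 89 teeth
Using N1*w1 = N2*w2
w2 = N1*w1 / N2
w2 = 20*178 / 89
w2 = 3560 / 89
w2 = 40 RPM

40 RPM


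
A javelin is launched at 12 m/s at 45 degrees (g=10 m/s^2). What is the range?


Given: v0 = 12 m/s, theta = 45 deg, g = 10 m/s^2
sin(2*45) = sin(90) = 1
Using R = v0^2 * sin(2*theta) / g
R = 12^2 * 1 / 10
R = 144 / 10
R = 72/5 m

72/5 m


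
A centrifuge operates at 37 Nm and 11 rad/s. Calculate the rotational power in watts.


Given: tau = 37 Nm, omega = 11 rad/s
Using P = tau * omega
P = 37 * 11
P = 407 W

407 W


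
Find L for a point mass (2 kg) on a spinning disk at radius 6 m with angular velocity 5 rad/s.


Given: m = 2 kg, r = 6 m, omega = 5 rad/s
For a point mass: I = m*r^2
I = 2*6^2 = 2*36 = 72
L = I*omega = 72*5
L = 360 kg*m^2/s

360 kg*m^2/s


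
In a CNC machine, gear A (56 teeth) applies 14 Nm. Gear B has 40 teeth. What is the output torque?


Given: N1 = 56, N2 = 40, T1 = 14 Nm
Using T2/T1 = N2/N1
T2 = T1 * N2 / N1
T2 = 14 * 40 / 56
T2 = 560 / 56
T2 = 10 Nm

10 Nm


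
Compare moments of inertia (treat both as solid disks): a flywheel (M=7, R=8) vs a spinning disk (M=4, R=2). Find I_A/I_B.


Given: M1=7 kg, R1=8 m, M2=4 kg, R2=2 m
For a disk: I = (1/2)*M*R^2, so I_A/I_B = (M1*R1^2)/(M2*R2^2)
M1*R1^2 = 7*64 = 448
M2*R2^2 = 4*4 = 16
I_A/I_B = 448/16 = 28

28


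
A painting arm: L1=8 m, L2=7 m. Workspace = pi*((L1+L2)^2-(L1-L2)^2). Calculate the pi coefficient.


Given: L1 = 8, L2 = 7
(L1+L2)^2 = (15)^2 = 225
(L1-L2)^2 = (1)^2 = 1
Difference = 225 - 1 = 224
This equals 4*L1*L2 = 4*8*7 = 224
Workspace area = 224*pi

224


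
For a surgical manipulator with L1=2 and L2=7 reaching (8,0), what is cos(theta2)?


Given: L1 = 2, L2 = 7, target (x, y) = (8, 0)
Using cos(theta2) = (x^2 + y^2 - L1^2 - L2^2) / (2*L1*L2)
x^2 + y^2 = 8^2 + 0 = 64
L1^2 + L2^2 = 4 + 49 = 53
Numerator = 64 - 53 = 11
Denominator = 2*2*7 = 28
cos(theta2) = 11/28 = 11/28

11/28


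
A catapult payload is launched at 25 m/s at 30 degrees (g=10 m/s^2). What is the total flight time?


Given: v0 = 25 m/s, theta = 30 deg, g = 10 m/s^2
sin(30) = 1/2
Using T = 2*v0*sin(theta) / g
T = 2*25*1/2 / 10
T = 25 / 10
T = 5/2 s

5/2 s


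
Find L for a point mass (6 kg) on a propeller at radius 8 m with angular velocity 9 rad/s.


Given: m = 6 kg, r = 8 m, omega = 9 rad/s
For a point mass: I = m*r^2
I = 6*8^2 = 6*64 = 384
L = I*omega = 384*9
L = 3456 kg*m^2/s

3456 kg*m^2/s


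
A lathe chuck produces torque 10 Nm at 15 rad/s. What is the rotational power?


Given: tau = 10 Nm, omega = 15 rad/s
Using P = tau * omega
P = 10 * 15
P = 150 W

150 W


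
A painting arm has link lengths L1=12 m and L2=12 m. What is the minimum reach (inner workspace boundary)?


Given: L1 = 12 m, L2 = 12 m
For a 2-link planar arm, min reach = |L1 - L2| (second link folded back)
Min reach = |12 - 12|
Min reach = 0 m

0 m


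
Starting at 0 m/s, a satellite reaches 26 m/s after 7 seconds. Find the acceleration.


Given: initial velocity v0 = 0 m/s, final velocity v = 26 m/s, time t = 7 s
Using a = (v - v0) / t
a = (26 - 0) / 7
a = 26 / 7
a = 26/7 m/s^2

26/7 m/s^2


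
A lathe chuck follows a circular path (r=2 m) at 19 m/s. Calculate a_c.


Given: v = 19 m/s, r = 2 m
Using a_c = v^2 / r
a_c = 19^2 / 2
a_c = 361 / 2
a_c = 361/2 m/s^2

361/2 m/s^2


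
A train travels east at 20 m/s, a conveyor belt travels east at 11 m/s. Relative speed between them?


Given: v_A = 20 m/s east, v_B = 11 m/s east
Both move in the same direction; relative speed = |v_A - v_B|
|20 - 11| = |9|
= 9 m/s

9 m/s


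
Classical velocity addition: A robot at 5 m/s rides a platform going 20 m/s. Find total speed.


Given: object velocity = 5 m/s, platform velocity = 20 m/s (same direction)
Using classical velocity addition: v_total = v_object + v_platform
v_total = 5 + 20
v_total = 25 m/s

25 m/s


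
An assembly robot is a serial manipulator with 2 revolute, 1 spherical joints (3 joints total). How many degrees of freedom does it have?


Given: serial robot with 2 revolute, 1 spherical joints
DOF contribution per joint type: revolute=1, prismatic=1, spherical=3, fixed=0
DOF = 2*1 + 1*3
DOF = 5

5


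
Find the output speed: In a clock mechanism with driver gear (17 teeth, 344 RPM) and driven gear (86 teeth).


Given: N1 = 17 teeth, w1 = 344 RPM, N2 = 86 teeth
Using N1*w1 = N2*w2
w2 = N1*w1 / N2
w2 = 17*344 / 86
w2 = 5848 / 86
w2 = 68 RPM

68 RPM


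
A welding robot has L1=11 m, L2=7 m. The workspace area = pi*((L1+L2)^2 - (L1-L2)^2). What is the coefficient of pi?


Given: L1 = 11, L2 = 7
(L1+L2)^2 = (18)^2 = 324
(L1-L2)^2 = (4)^2 = 16
Difference = 324 - 16 = 308
This equals 4*L1*L2 = 4*11*7 = 308
Workspace area = 308*pi

308


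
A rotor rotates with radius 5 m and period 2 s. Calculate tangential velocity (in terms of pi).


Given: radius r = 5 m, period T = 2 s
Using v = 2*pi*r / T
v = 2*pi*5 / 2
v = 10*pi / 2
v = 5*pi m/s

5*pi m/s


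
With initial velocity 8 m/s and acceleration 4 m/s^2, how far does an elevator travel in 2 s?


Given: v0 = 8 m/s, a = 4 m/s^2, t = 2 s
Using s = v0*t + (1/2)*a*t^2
s = 8*2 + (1/2)*4*2^2
s = 16 + (1/2)*16
s = 16 + 8
s = 24

24 m


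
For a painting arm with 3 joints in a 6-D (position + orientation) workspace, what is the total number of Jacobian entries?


Given: task space dimension = 6, joints = 3
Jacobian is a 6 x 3 matrix
Total entries = rows * columns
Total = 6 * 3
Total = 18

18


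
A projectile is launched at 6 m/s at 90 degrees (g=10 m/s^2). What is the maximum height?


Given: v0 = 6 m/s, theta = 90 deg, g = 10 m/s^2
sin^2(90) = 1
Using H = v0^2 * sin^2(theta) / (2*g)
H = 6^2 * 1 / (2*10)
H = 36 * 1 / 20
H = 36 / 20
H = 9/5 m

9/5 m


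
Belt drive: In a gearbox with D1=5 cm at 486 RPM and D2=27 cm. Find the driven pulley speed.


Given: D1 = 5 cm, w1 = 486 RPM, D2 = 27 cm
Using D1*w1 = D2*w2
w2 = D1*w1 / D2
w2 = 5*486 / 27
w2 = 2430 / 27
w2 = 90 RPM

90 RPM


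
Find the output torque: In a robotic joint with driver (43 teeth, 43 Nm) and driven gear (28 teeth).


Given: N1 = 43, N2 = 28, T1 = 43 Nm
Using T2/T1 = N2/N1
T2 = T1 * N2 / N1
T2 = 43 * 28 / 43
T2 = 1204 / 43
T2 = 28 Nm

28 Nm


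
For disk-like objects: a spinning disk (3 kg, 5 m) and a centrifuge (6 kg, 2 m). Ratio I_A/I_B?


Given: M1=3 kg, R1=5 m, M2=6 kg, R2=2 m
For a disk: I = (1/2)*M*R^2, so I_A/I_B = (M1*R1^2)/(M2*R2^2)
M1*R1^2 = 3*25 = 75
M2*R2^2 = 6*4 = 24
I_A/I_B = 75/24 = 25/8

25/8


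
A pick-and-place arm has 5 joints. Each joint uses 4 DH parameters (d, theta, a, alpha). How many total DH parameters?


Given: 5 joints, 4 DH parameters per joint (d, theta, a, alpha)
Total DH parameters = number_of_joints * 4
Total = 5 * 4
Total = 20

20


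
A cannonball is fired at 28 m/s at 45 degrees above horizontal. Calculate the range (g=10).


Given: v0 = 28 m/s, theta = 45 deg, g = 10 m/s^2
sin(2*45) = sin(90) = 1
Using R = v0^2 * sin(2*theta) / g
R = 28^2 * 1 / 10
R = 784 / 10
R = 392/5 m

392/5 m


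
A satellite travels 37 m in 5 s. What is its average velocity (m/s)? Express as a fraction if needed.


Given: distance d = 37 m, time t = 5 s
Using v = d / t
v = 37 / 5
v = 37/5 m/s

37/5 m/s


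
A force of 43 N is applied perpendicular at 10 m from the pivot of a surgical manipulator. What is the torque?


Given: F = 43 N, r = 10 m, angle = 90 deg (perpendicular)
Using tau = F * r * sin(90)
sin(90) = 1
tau = 43 * 10 * 1
tau = 430 Nm

430 Nm


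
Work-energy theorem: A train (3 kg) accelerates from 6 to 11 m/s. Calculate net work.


Given: m = 3 kg, v0 = 6 m/s, v = 11 m/s
Using W = (1/2)*m*(v^2 - v0^2)
v^2 = 11^2 = 121
v0^2 = 6^2 = 36
v^2 - v0^2 = 121 - 36 = 85
W = (1/2)*3*85 = 255/2 J

255/2 J


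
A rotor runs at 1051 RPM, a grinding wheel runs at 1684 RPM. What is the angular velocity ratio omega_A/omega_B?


Given: RPM_A = 1051, RPM_B = 1684
omega = 2*pi*RPM/60, so omega_A/omega_B = RPM_A / RPM_B
omega_A/omega_B = 1051 / 1684
omega_A/omega_B = 1051/1684

1051/1684


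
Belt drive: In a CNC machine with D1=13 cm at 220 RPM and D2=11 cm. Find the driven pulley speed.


Given: D1 = 13 cm, w1 = 220 RPM, D2 = 11 cm
Using D1*w1 = D2*w2
w2 = D1*w1 / D2
w2 = 13*220 / 11
w2 = 2860 / 11
w2 = 260 RPM

260 RPM


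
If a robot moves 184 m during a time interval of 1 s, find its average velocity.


Given: distance d = 184 m, time t = 1 s
Using v = d / t
v = 184 / 1
v = 184 m/s

184 m/s


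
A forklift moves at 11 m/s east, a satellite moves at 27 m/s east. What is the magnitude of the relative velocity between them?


Given: v_A = 11 m/s east, v_B = 27 m/s east
Both move in the same direction; relative speed = |v_A - v_B|
|11 - 27| = |-16|
= 16 m/s

16 m/s


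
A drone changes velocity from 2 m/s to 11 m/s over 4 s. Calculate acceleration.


Given: initial velocity v0 = 2 m/s, final velocity v = 11 m/s, time t = 4 s
Using a = (v - v0) / t
a = (11 - 2) / 4
a = 9 / 4
a = 9/4 m/s^2

9/4 m/s^2


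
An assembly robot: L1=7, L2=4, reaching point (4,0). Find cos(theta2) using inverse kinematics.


Given: L1 = 7, L2 = 4, target (x, y) = (4, 0)
Using cos(theta2) = (x^2 + y^2 - L1^2 - L2^2) / (2*L1*L2)
x^2 + y^2 = 4^2 + 0 = 16
L1^2 + L2^2 = 49 + 16 = 65
Numerator = 16 - 65 = -49
Denominator = 2*7*4 = 56
cos(theta2) = -49/56 = -7/8

-7/8


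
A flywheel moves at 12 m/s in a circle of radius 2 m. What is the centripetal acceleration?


Given: v = 12 m/s, r = 2 m
Using a_c = v^2 / r
a_c = 12^2 / 2
a_c = 144 / 2
a_c = 72 m/s^2

72 m/s^2


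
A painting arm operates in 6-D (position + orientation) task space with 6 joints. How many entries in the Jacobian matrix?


Given: task space dimension = 6, joints = 6
Jacobian is a 6 x 6 matrix
Total entries = rows * columns
Total = 6 * 6
Total = 36

36


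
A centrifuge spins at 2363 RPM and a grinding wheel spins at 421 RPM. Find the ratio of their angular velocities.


Given: RPM_A = 2363, RPM_B = 421
omega = 2*pi*RPM/60, so omega_A/omega_B = RPM_A / RPM_B
omega_A/omega_B = 2363 / 421
omega_A/omega_B = 2363/421

2363/421


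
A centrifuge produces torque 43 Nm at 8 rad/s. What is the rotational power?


Given: tau = 43 Nm, omega = 8 rad/s
Using P = tau * omega
P = 43 * 8
P = 344 W

344 W


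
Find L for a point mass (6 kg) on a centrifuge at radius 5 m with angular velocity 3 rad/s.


Given: m = 6 kg, r = 5 m, omega = 3 rad/s
For a point mass: I = m*r^2
I = 6*5^2 = 6*25 = 150
L = I*omega = 150*3
L = 450 kg*m^2/s

450 kg*m^2/s


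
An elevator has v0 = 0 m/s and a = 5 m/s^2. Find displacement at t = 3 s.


Given: v0 = 0 m/s, a = 5 m/s^2, t = 3 s
Using s = v0*t + (1/2)*a*t^2
s = 0*3 + (1/2)*5*3^2
s = 0 + (1/2)*45
s = 0 + 45/2
s = 45/2

45/2 m


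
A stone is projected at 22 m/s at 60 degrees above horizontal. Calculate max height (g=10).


Given: v0 = 22 m/s, theta = 60 deg, g = 10 m/s^2
sin^2(60) = 3/4
Using H = v0^2 * sin^2(theta) / (2*g)
H = 22^2 * 3/4 / (2*10)
H = 484 * 3/4 / 20
H = 363 / 20
H = 363/20 m

363/20 m


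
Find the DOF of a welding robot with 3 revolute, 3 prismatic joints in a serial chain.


Given: serial robot with 3 revolute, 3 prismatic joints
DOF contribution per joint type: revolute=1, prismatic=1, spherical=3, fixed=0
DOF = 3*1 + 3*1
DOF = 6

6


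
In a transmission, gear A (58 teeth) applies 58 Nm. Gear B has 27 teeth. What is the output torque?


Given: N1 = 58, N2 = 27, T1 = 58 Nm
Using T2/T1 = N2/N1
T2 = T1 * N2 / N1
T2 = 58 * 27 / 58
T2 = 1566 / 58
T2 = 27 Nm

27 Nm


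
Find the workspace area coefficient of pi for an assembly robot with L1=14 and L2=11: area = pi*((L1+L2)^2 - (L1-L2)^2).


Given: L1 = 14, L2 = 11
(L1+L2)^2 = (25)^2 = 625
(L1-L2)^2 = (3)^2 = 9
Difference = 625 - 9 = 616
This equals 4*L1*L2 = 4*14*11 = 616
Workspace area = 616*pi

616


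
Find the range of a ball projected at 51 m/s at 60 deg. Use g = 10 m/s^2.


Given: v0 = 51 m/s, theta = 60 deg, g = 10 m/s^2
sin(2*60) = sin(120) = sqrt(3)/2
Using R = v0^2 * sin(2*theta) / g
R = 51^2 * (sqrt(3)/2) / 10
R = 2601 * sqrt(3) / 20
R = 2601/20*sqrt(3) m

2601/20*sqrt(3) m


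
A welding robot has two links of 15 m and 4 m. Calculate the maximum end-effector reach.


Given: L1 = 15 m, L2 = 4 m
For a 2-link planar arm, max reach = L1 + L2 (fully extended)
Max reach = 15 + 4
Max reach = 19 m

19 m


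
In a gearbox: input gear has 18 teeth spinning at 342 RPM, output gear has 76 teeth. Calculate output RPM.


Given: N1 = 18 teeth, w1 = 342 RPM, N2 = 76 teeth
Using N1*w1 = N2*w2
w2 = N1*w1 / N2
w2 = 18*342 / 76
w2 = 6156 / 76
w2 = 81 RPM

81 RPM


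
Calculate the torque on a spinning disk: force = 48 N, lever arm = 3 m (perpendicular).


Given: F = 48 N, r = 3 m, angle = 90 deg (perpendicular)
Using tau = F * r * sin(90)
sin(90) = 1
tau = 48 * 3 * 1
tau = 144 Nm

144 Nm


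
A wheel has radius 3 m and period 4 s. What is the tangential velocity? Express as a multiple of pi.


Given: radius r = 3 m, period T = 4 s
Using v = 2*pi*r / T
v = 2*pi*3 / 4
v = 6*pi / 4
v = 3/2*pi m/s

3/2*pi m/s


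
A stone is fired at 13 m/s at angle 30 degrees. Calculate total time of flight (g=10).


Given: v0 = 13 m/s, theta = 30 deg, g = 10 m/s^2
sin(30) = 1/2
Using T = 2*v0*sin(theta) / g
T = 2*13*1/2 / 10
T = 13 / 10
T = 13/10 s

13/10 s


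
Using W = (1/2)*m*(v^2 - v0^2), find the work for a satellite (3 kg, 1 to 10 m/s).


Given: m = 3 kg, v0 = 1 m/s, v = 10 m/s
Using W = (1/2)*m*(v^2 - v0^2)
v^2 = 10^2 = 100
v0^2 = 1^2 = 1
v^2 - v0^2 = 100 - 1 = 99
W = (1/2)*3*99 = 297/2 J

297/2 J


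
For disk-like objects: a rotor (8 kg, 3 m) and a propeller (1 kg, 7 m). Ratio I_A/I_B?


Given: M1=8 kg, R1=3 m, M2=1 kg, R2=7 m
For a disk: I = (1/2)*M*R^2, so I_A/I_B = (M1*R1^2)/(M2*R2^2)
M1*R1^2 = 8*9 = 72
M2*R2^2 = 1*49 = 49
I_A/I_B = 72/49 = 72/49

72/49


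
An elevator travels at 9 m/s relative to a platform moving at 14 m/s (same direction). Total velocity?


Given: object velocity = 9 m/s, platform velocity = 14 m/s (same direction)
Using classical velocity addition: v_total = v_object + v_platform
v_total = 9 + 14
v_total = 23 m/s

23 m/s


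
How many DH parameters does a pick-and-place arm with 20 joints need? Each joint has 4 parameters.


Given: 20 joints, 4 DH parameters per joint (d, theta, a, alpha)
Total DH parameters = number_of_joints * 4
Total = 20 * 4
Total = 80

80


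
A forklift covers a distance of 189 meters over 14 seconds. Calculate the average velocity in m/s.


Given: distance d = 189 m, time t = 14 s
Using v = d / t
v = 189 / 14
v = 27/2 m/s

27/2 m/s


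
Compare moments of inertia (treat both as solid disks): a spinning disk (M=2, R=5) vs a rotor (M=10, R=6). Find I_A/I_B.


Given: M1=2 kg, R1=5 m, M2=10 kg, R2=6 m
For a disk: I = (1/2)*M*R^2, so I_A/I_B = (M1*R1^2)/(M2*R2^2)
M1*R1^2 = 2*25 = 50
M2*R2^2 = 10*36 = 360
I_A/I_B = 50/360 = 5/36

5/36


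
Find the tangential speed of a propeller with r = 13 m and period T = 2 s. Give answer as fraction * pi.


Given: radius r = 13 m, period T = 2 s
Using v = 2*pi*r / T
v = 2*pi*13 / 2
v = 26*pi / 2
v = 13*pi m/s

13*pi m/s


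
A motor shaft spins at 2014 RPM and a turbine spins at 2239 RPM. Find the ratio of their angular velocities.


Given: RPM_A = 2014, RPM_B = 2239
omega = 2*pi*RPM/60, so omega_A/omega_B = RPM_A / RPM_B
omega_A/omega_B = 2014 / 2239
omega_A/omega_B = 2014/2239

2014/2239


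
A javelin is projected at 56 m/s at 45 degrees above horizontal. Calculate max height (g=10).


Given: v0 = 56 m/s, theta = 45 deg, g = 10 m/s^2
sin^2(45) = 1/2
Using H = v0^2 * sin^2(theta) / (2*g)
H = 56^2 * 1/2 / (2*10)
H = 3136 * 1/2 / 20
H = 1568 / 20
H = 392/5 m

392/5 m


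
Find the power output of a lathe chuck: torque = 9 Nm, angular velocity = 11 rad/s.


Given: tau = 9 Nm, omega = 11 rad/s
Using P = tau * omega
P = 9 * 11
P = 99 W

99 W


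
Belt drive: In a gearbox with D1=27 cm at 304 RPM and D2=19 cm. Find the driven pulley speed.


Given: D1 = 27 cm, w1 = 304 RPM, D2 = 19 cm
Using D1*w1 = D2*w2
w2 = D1*w1 / D2
w2 = 27*304 / 19
w2 = 8208 / 19
w2 = 432 RPM

432 RPM


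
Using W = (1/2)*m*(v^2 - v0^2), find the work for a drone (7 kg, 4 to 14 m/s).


Given: m = 7 kg, v0 = 4 m/s, v = 14 m/s
Using W = (1/2)*m*(v^2 - v0^2)
v^2 = 14^2 = 196
v0^2 = 4^2 = 16
v^2 - v0^2 = 196 - 16 = 180
W = (1/2)*7*180 = 630 J

630 J


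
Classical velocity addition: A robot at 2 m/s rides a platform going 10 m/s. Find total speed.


Given: object velocity = 2 m/s, platform velocity = 10 m/s (same direction)
Using classical velocity addition: v_total = v_object + v_platform
v_total = 2 + 10
v_total = 12 m/s

12 m/s


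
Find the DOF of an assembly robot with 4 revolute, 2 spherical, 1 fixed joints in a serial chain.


Given: serial robot with 4 revolute, 2 spherical, 1 fixed joints
DOF contribution per joint type: revolute=1, prismatic=1, spherical=3, fixed=0
DOF = 4*1 + 2*3 + 1*0
DOF = 10

10


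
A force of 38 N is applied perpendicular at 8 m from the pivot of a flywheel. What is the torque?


Given: F = 38 N, r = 8 m, angle = 90 deg (perpendicular)
Using tau = F * r * sin(90)
sin(90) = 1
tau = 38 * 8 * 1
tau = 304 Nm

304 Nm


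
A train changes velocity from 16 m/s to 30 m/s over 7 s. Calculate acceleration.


Given: initial velocity v0 = 16 m/s, final velocity v = 30 m/s, time t = 7 s
Using a = (v - v0) / t
a = (30 - 16) / 7
a = 14 / 7
a = 2 m/s^2

2 m/s^2


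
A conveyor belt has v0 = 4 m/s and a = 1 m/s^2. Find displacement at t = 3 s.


Given: v0 = 4 m/s, a = 1 m/s^2, t = 3 s
Using s = v0*t + (1/2)*a*t^2
s = 4*3 + (1/2)*1*3^2
s = 12 + (1/2)*9
s = 12 + 9/2
s = 33/2

33/2 m


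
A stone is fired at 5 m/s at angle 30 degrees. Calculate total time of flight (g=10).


Given: v0 = 5 m/s, theta = 30 deg, g = 10 m/s^2
sin(30) = 1/2
Using T = 2*v0*sin(theta) / g
T = 2*5*1/2 / 10
T = 5 / 10
T = 1/2 s

1/2 s


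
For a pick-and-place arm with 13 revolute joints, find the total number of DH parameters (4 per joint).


Given: 13 joints, 4 DH parameters per joint (d, theta, a, alpha)
Total DH parameters = number_of_joints * 4
Total = 13 * 4
Total = 52

52


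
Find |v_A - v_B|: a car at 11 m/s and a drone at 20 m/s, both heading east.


Given: v_A = 11 m/s east, v_B = 20 m/s east
Both move in the same direction; relative speed = |v_A - v_B|
|11 - 20| = |-9|
= 9 m/s

9 m/s


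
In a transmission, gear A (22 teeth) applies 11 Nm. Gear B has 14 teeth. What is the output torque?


Given: N1 = 22, N2 = 14, T1 = 11 Nm
Using T2/T1 = N2/N1
T2 = T1 * N2 / N1
T2 = 11 * 14 / 22
T2 = 154 / 22
T2 = 7 Nm

7 Nm


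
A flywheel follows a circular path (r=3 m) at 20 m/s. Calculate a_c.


Given: v = 20 m/s, r = 3 m
Using a_c = v^2 / r
a_c = 20^2 / 3
a_c = 400 / 3
a_c = 400/3 m/s^2

400/3 m/s^2


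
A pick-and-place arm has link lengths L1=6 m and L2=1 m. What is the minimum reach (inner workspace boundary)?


Given: L1 = 6 m, L2 = 1 m
For a 2-link planar arm, min reach = |L1 - L2| (second link folded back)
Min reach = |6 - 1|
Min reach = 5 m

5 m


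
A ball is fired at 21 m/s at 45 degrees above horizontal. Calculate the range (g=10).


Given: v0 = 21 m/s, theta = 45 deg, g = 10 m/s^2
sin(2*45) = sin(90) = 1
Using R = v0^2 * sin(2*theta) / g
R = 21^2 * 1 / 10
R = 441 / 10
R = 441/10 m

441/10 m


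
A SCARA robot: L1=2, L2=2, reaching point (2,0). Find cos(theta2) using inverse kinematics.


Given: L1 = 2, L2 = 2, target (x, y) = (2, 0)
Using cos(theta2) = (x^2 + y^2 - L1^2 - L2^2) / (2*L1*L2)
x^2 + y^2 = 2^2 + 0 = 4
L1^2 + L2^2 = 4 + 4 = 8
Numerator = 4 - 8 = -4
Denominator = 2*2*2 = 8
cos(theta2) = -4/8 = -1/2

-1/2


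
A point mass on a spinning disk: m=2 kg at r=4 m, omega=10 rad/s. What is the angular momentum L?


Given: m = 2 kg, r = 4 m, omega = 10 rad/s
For a point mass: I = m*r^2
I = 2*4^2 = 2*16 = 32
L = I*omega = 32*10
L = 320 kg*m^2/s

320 kg*m^2/s


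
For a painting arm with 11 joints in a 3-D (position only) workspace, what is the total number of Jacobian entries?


Given: task space dimension = 3, joints = 11
Jacobian is a 3 x 11 matrix
Total entries = rows * columns
Total = 3 * 11
Total = 33

33


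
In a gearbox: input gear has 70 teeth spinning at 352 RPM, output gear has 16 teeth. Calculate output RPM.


Given: N1 = 70 teeth, w1 = 352 RPM, N2 = 16 teeth
Using N1*w1 = N2*w2
w2 = N1*w1 / N2
w2 = 70*352 / 16
w2 = 24640 / 16
w2 = 1540 RPM

1540 RPM


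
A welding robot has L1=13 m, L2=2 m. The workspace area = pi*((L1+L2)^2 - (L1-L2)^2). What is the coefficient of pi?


Given: L1 = 13, L2 = 2
(L1+L2)^2 = (15)^2 = 225
(L1-L2)^2 = (11)^2 = 121
Difference = 225 - 121 = 104
This equals 4*L1*L2 = 4*13*2 = 104
Workspace area = 104*pi

104


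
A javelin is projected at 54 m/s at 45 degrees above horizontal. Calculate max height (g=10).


Given: v0 = 54 m/s, theta = 45 deg, g = 10 m/s^2
sin^2(45) = 1/2
Using H = v0^2 * sin^2(theta) / (2*g)
H = 54^2 * 1/2 / (2*10)
H = 2916 * 1/2 / 20
H = 1458 / 20
H = 729/10 m

729/10 m


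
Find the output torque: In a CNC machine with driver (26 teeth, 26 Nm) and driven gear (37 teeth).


Given: N1 = 26, N2 = 37, T1 = 26 Nm
Using T2/T1 = N2/N1
T2 = T1 * N2 / N1
T2 = 26 * 37 / 26
T2 = 962 / 26
T2 = 37 Nm

37 Nm


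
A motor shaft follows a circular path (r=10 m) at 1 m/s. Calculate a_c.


Given: v = 1 m/s, r = 10 m
Using a_c = v^2 / r
a_c = 1^2 / 10
a_c = 1 / 10
a_c = 1/10 m/s^2

1/10 m/s^2


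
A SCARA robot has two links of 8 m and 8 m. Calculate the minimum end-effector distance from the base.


Given: L1 = 8 m, L2 = 8 m
For a 2-link planar arm, min reach = |L1 - L2| (second link folded back)
Min reach = |8 - 8|
Min reach = 0 m

0 m


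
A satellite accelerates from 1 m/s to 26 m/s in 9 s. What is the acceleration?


Given: initial velocity v0 = 1 m/s, final velocity v = 26 m/s, time t = 9 s
Using a = (v - v0) / t
a = (26 - 1) / 9
a = 25 / 9
a = 25/9 m/s^2

25/9 m/s^2


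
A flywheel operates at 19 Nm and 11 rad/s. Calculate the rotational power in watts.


Given: tau = 19 Nm, omega = 11 rad/s
Using P = tau * omega
P = 19 * 11
P = 209 W

209 W


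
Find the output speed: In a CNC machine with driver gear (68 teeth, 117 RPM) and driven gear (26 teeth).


Given: N1 = 68 teeth, w1 = 117 RPM, N2 = 26 teeth
Using N1*w1 = N2*w2
w2 = N1*w1 / N2
w2 = 68*117 / 26
w2 = 7956 / 26
w2 = 306 RPM

306 RPM


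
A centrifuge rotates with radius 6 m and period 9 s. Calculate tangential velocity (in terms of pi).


Given: radius r = 6 m, period T = 9 s
Using v = 2*pi*r / T
v = 2*pi*6 / 9
v = 12*pi / 9
v = 4/3*pi m/s

4/3*pi m/s


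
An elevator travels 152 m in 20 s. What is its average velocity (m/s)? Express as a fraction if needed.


Given: distance d = 152 m, time t = 20 s
Using v = d / t
v = 152 / 20
v = 38/5 m/s

38/5 m/s


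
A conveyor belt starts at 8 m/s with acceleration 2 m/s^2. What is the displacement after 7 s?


Given: v0 = 8 m/s, a = 2 m/s^2, t = 7 s
Using s = v0*t + (1/2)*a*t^2
s = 8*7 + (1/2)*2*7^2
s = 56 + (1/2)*98
s = 56 + 49
s = 105

105 m


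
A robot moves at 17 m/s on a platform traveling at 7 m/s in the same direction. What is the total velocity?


Given: object velocity = 17 m/s, platform velocity = 7 m/s (same direction)
Using classical velocity addition: v_total = v_object + v_platform
v_total = 17 + 7
v_total = 24 m/s

24 m/s


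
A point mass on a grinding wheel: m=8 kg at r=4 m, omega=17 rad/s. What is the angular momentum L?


Given: m = 8 kg, r = 4 m, omega = 17 rad/s
For a point mass: I = m*r^2
I = 8*4^2 = 8*16 = 128
L = I*omega = 128*17
L = 2176 kg*m^2/s

2176 kg*m^2/s


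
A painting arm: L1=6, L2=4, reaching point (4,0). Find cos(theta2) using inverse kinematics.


Given: L1 = 6, L2 = 4, target (x, y) = (4, 0)
Using cos(theta2) = (x^2 + y^2 - L1^2 - L2^2) / (2*L1*L2)
x^2 + y^2 = 4^2 + 0 = 16
L1^2 + L2^2 = 36 + 16 = 52
Numerator = 16 - 52 = -36
Denominator = 2*6*4 = 48
cos(theta2) = -36/48 = -3/4

-3/4


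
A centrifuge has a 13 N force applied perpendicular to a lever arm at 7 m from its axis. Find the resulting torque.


Given: F = 13 N, r = 7 m, angle = 90 deg (perpendicular)
Using tau = F * r * sin(90)
sin(90) = 1
tau = 13 * 7 * 1
tau = 91 Nm

91 Nm


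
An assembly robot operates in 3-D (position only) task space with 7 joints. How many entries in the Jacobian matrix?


Given: task space dimension = 3, joints = 7
Jacobian is a 3 x 7 matrix
Total entries = rows * columns
Total = 3 * 7
Total = 21

21


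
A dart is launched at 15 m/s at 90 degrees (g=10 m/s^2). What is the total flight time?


Given: v0 = 15 m/s, theta = 90 deg, g = 10 m/s^2
sin(90) = 1
Using T = 2*v0*sin(theta) / g
T = 2*15*1 / 10
T = 30 / 10
T = 3 s

3 s


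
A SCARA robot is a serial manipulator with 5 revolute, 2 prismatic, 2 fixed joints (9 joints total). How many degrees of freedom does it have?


Given: serial robot with 5 revolute, 2 prismatic, 2 fixed joints
DOF contribution per joint type: revolute=1, prismatic=1, spherical=3, fixed=0
DOF = 5*1 + 2*1 + 2*0
DOF = 7

7


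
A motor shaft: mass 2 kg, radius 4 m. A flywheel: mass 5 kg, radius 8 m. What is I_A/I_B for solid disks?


Given: M1=2 kg, R1=4 m, M2=5 kg, R2=8 m
For a disk: I = (1/2)*M*R^2, so I_A/I_B = (M1*R1^2)/(M2*R2^2)
M1*R1^2 = 2*16 = 32
M2*R2^2 = 5*64 = 320
I_A/I_B = 32/320 = 1/10

1/10
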